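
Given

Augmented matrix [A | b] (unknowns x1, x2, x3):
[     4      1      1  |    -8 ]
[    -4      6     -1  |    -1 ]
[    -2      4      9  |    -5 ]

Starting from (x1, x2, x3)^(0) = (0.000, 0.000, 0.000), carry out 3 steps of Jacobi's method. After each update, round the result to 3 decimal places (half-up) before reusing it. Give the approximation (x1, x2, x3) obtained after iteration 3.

Iteration 1:
  x1 = (-8 - (1)·0.000 - (1)·0.000) / (4) = -2.000
  x2 = (-1 - (-4)·0.000 - (-1)·0.000) / (6) = -0.167
  x3 = (-5 - (-2)·0.000 - (4)·0.000) / (9) = -0.556
Iteration 2:
  x1 = (-8 - (1)·-0.167 - (1)·-0.556) / (4) = -1.819
  x2 = (-1 - (-4)·-2.000 - (-1)·-0.556) / (6) = -1.593
  x3 = (-5 - (-2)·-2.000 - (4)·-0.167) / (9) = -0.926
Iteration 3:
  x1 = (-8 - (1)·-1.593 - (1)·-0.926) / (4) = -1.370
  x2 = (-1 - (-4)·-1.819 - (-1)·-0.926) / (6) = -1.534
  x3 = (-5 - (-2)·-1.819 - (4)·-1.593) / (9) = -0.252

(-1.370, -1.534, -0.252)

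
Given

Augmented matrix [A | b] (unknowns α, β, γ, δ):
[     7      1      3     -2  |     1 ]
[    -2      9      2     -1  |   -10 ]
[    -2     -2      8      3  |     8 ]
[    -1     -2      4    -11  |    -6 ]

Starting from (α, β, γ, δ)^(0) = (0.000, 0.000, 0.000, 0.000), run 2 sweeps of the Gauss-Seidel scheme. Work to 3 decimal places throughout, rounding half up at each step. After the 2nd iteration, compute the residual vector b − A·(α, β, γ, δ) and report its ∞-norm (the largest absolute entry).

0.843

Iteration 1:
  α = (1 - (1)·0.000 - (3)·0.000 - (-2)·0.000) / (7) = 0.143
  β = (-10 - (-2)·0.143 - (2)·0.000 - (-1)·0.000) / (9) = -1.079
  γ = (8 - (-2)·0.143 - (-2)·-1.079 - (3)·0.000) / (8) = 0.766
  δ = (-6 - (-1)·0.143 - (-2)·-1.079 - (4)·0.766) / (-11) = 1.007
Iteration 2:
  α = (1 - (1)·-1.079 - (3)·0.766 - (-2)·1.007) / (7) = 0.256
  β = (-10 - (-2)·0.256 - (2)·0.766 - (-1)·1.007) / (9) = -1.113
  γ = (8 - (-2)·0.256 - (-2)·-1.113 - (3)·1.007) / (8) = 0.408
  δ = (-6 - (-1)·0.256 - (-2)·-1.113 - (4)·0.408) / (-11) = 0.873
Residual b − A·x = (0.843, 0.586, 0.403, 0.001); ∞-norm = 0.843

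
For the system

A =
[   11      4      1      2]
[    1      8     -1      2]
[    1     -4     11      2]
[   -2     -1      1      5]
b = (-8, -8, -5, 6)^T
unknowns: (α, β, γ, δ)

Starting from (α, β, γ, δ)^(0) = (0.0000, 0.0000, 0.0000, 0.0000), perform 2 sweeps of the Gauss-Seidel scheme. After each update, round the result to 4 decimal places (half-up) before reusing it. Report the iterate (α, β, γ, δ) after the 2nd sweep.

(-0.4897, -1.2464, -1.0216, 0.9592)

Iteration 1:
  α = (-8 - (4)·0.0000 - (1)·0.0000 - (2)·0.0000) / (11) = -0.7273
  β = (-8 - (1)·-0.7273 - (-1)·0.0000 - (2)·0.0000) / (8) = -0.9091
  γ = (-5 - (1)·-0.7273 - (-4)·-0.9091 - (2)·0.0000) / (11) = -0.7190
  δ = (6 - (-2)·-0.7273 - (-1)·-0.9091 - (1)·-0.7190) / (5) = 0.8711
Iteration 2:
  α = (-8 - (4)·-0.9091 - (1)·-0.7190 - (2)·0.8711) / (11) = -0.4897
  β = (-8 - (1)·-0.4897 - (-1)·-0.7190 - (2)·0.8711) / (8) = -1.2464
  γ = (-5 - (1)·-0.4897 - (-4)·-1.2464 - (2)·0.8711) / (11) = -1.0216
  δ = (6 - (-2)·-0.4897 - (-1)·-1.2464 - (1)·-1.0216) / (5) = 0.9592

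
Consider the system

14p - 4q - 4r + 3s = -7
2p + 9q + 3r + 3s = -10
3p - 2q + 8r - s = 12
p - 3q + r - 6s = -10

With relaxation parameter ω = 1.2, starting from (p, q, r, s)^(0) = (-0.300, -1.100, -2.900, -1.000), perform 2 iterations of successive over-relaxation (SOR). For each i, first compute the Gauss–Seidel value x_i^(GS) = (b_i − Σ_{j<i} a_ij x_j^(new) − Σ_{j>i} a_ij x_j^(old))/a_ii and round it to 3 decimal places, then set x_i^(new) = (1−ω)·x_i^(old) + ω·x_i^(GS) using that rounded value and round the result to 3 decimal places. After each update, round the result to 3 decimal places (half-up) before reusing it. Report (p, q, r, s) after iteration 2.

Iteration 1:
  p: GS value = (-7 - (-4)·-1.100 - (-4)·-2.900 - (3)·-1.000) / (14) = -1.429;  p ← (1−ω)·-0.300 + ω·-1.429 = -1.655
  q: GS value = (-10 - (2)·-1.655 - (3)·-2.900 - (3)·-1.000) / (9) = 0.557;  q ← (1−ω)·-1.100 + ω·0.557 = 0.888
  r: GS value = (12 - (3)·-1.655 - (-2)·0.888 - (-1)·-1.000) / (8) = 2.218;  r ← (1−ω)·-2.900 + ω·2.218 = 3.242
  s: GS value = (-10 - (1)·-1.655 - (-3)·0.888 - (1)·3.242) / (-6) = 1.487;  s ← (1−ω)·-1.000 + ω·1.487 = 1.984
Iteration 2:
  p: GS value = (-7 - (-4)·0.888 - (-4)·3.242 - (3)·1.984) / (14) = 0.255;  p ← (1−ω)·-1.655 + ω·0.255 = 0.637
  q: GS value = (-10 - (2)·0.637 - (3)·3.242 - (3)·1.984) / (9) = -2.995;  q ← (1−ω)·0.888 + ω·-2.995 = -3.772
  r: GS value = (12 - (3)·0.637 - (-2)·-3.772 - (-1)·1.984) / (8) = 0.566;  r ← (1−ω)·3.242 + ω·0.566 = 0.031
  s: GS value = (-10 - (1)·0.637 - (-3)·-3.772 - (1)·0.031) / (-6) = 3.664;  s ← (1−ω)·1.984 + ω·3.664 = 4.000

(0.637, -3.772, 0.031, 4.000)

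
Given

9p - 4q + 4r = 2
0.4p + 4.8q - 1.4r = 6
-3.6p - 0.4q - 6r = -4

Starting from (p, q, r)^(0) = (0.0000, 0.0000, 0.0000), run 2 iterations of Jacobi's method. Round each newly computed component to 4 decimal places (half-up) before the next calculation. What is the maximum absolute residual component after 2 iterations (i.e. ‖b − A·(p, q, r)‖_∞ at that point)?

1.5701

Iteration 1:
  p = (2 - (-4)·0.0000 - (4)·0.0000) / (9) = 0.2222
  q = (6 - (0.4)·0.0000 - (-1.4)·0.0000) / (4.8) = 1.2500
  r = (-4 - (-3.6)·0.0000 - (-0.4)·0.0000) / (-6) = 0.6667
Iteration 2:
  p = (2 - (-4)·1.2500 - (4)·0.6667) / (9) = 0.4815
  q = (6 - (0.4)·0.2222 - (-1.4)·0.6667) / (4.8) = 1.4259
  r = (-4 - (-3.6)·0.2222 - (-0.4)·1.2500) / (-6) = 0.4500
Residual b − A·x = (1.5701, -0.4069, 1.0038); ∞-norm = 1.5701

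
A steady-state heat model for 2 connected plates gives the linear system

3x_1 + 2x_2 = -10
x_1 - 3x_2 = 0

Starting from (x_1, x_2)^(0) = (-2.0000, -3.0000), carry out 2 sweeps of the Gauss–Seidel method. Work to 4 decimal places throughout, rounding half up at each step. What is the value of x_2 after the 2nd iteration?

Iteration 1:
  x_1 = (-10 - (2)·-3.0000) / (3) = -1.3333
  x_2 = (0 - (1)·-1.3333) / (-3) = -0.4444
Iteration 2:
  x_1 = (-10 - (2)·-0.4444) / (3) = -3.0371
  x_2 = (0 - (1)·-3.0371) / (-3) = -1.0124

-1.0124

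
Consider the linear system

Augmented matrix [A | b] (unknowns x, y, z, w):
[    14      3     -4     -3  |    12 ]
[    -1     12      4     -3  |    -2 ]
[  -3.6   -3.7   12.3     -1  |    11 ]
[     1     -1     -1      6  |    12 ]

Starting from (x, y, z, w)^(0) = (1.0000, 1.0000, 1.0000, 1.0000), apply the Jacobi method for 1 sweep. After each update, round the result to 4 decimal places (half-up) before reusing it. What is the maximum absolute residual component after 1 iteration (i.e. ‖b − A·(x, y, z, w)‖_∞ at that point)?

9.2760

Iteration 1:
  x = (12 - (3)·1.0000 - (-4)·1.0000 - (-3)·1.0000) / (14) = 1.1429
  y = (-2 - (-1)·1.0000 - (4)·1.0000 - (-3)·1.0000) / (12) = -0.1667
  z = (11 - (-3.6)·1.0000 - (-3.7)·1.0000 - (-1)·1.0000) / (12.3) = 1.5691
  w = (12 - (1)·1.0000 - (-1)·1.0000 - (-1)·1.0000) / (6) = 2.1667
Residual b − A·x = (9.2760, 1.3670, -2.6356, -0.7407); ∞-norm = 9.2760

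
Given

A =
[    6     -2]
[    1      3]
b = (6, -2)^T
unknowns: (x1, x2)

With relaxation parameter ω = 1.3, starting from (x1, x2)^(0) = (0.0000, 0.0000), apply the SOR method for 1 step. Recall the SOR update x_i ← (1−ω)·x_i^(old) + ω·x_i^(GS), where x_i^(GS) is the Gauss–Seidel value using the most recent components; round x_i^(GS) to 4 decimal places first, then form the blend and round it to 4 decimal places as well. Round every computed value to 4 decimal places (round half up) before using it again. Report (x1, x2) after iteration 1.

(1.3000, -1.4300)

Iteration 1:
  x1: GS value = (6 - (-2)·0.0000) / (6) = 1.0000;  x1 ← (1−ω)·0.0000 + ω·1.0000 = 1.3000
  x2: GS value = (-2 - (1)·1.3000) / (3) = -1.1000;  x2 ← (1−ω)·0.0000 + ω·-1.1000 = -1.4300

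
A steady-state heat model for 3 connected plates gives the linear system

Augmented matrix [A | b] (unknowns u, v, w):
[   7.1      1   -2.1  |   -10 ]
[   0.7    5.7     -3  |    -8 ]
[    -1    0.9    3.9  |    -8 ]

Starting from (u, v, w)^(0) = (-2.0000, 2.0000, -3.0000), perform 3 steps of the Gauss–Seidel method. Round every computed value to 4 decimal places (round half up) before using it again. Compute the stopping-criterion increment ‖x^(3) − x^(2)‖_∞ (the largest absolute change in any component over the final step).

0.0815

Iteration 1:
  u = (-10 - (1)·2.0000 - (-2.1)·-3.0000) / (7.1) = -2.5775
  v = (-8 - (0.7)·-2.5775 - (-3)·-3.0000) / (5.7) = -2.6659
  w = (-8 - (-1)·-2.5775 - (0.9)·-2.6659) / (3.9) = -2.0970
Iteration 2:
  u = (-10 - (1)·-2.6659 - (-2.1)·-2.0970) / (7.1) = -1.6532
  v = (-8 - (0.7)·-1.6532 - (-3)·-2.0970) / (5.7) = -2.3042
  w = (-8 - (-1)·-1.6532 - (0.9)·-2.3042) / (3.9) = -1.9434
Iteration 3:
  u = (-10 - (1)·-2.3042 - (-2.1)·-1.9434) / (7.1) = -1.6587
  v = (-8 - (0.7)·-1.6587 - (-3)·-1.9434) / (5.7) = -2.2227
  w = (-8 - (-1)·-1.6587 - (0.9)·-2.2227) / (3.9) = -1.9637
Change: (-0.0055, 0.0815, -0.0203) → max |·| = 0.0815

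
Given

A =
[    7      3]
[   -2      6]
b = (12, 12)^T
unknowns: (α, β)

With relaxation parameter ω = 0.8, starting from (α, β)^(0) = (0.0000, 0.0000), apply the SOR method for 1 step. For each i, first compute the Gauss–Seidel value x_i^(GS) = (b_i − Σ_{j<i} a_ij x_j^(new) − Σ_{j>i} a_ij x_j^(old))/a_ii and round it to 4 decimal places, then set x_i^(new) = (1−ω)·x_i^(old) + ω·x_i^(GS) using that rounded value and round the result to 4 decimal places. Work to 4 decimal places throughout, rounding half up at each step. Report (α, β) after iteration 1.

(1.3714, 1.9657)

Iteration 1:
  α: GS value = (12 - (3)·0.0000) / (7) = 1.7143;  α ← (1−ω)·0.0000 + ω·1.7143 = 1.3714
  β: GS value = (12 - (-2)·1.3714) / (6) = 2.4571;  β ← (1−ω)·0.0000 + ω·2.4571 = 1.9657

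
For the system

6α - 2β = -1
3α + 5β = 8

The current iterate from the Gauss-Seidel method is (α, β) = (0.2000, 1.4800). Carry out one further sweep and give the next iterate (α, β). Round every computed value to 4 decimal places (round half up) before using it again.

(0.3267, 1.4040)

One sweep:
  α = (-1 - (-2)·1.4800) / (6) = 0.3267
  β = (8 - (3)·0.3267) / (5) = 1.4040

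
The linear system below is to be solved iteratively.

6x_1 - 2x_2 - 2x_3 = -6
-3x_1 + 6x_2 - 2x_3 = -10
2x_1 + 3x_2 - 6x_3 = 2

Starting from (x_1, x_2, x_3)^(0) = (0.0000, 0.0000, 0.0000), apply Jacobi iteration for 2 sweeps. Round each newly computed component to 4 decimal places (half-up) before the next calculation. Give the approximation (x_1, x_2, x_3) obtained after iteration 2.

Iteration 1:
  x_1 = (-6 - (-2)·0.0000 - (-2)·0.0000) / (6) = -1.0000
  x_2 = (-10 - (-3)·0.0000 - (-2)·0.0000) / (6) = -1.6667
  x_3 = (2 - (2)·0.0000 - (3)·0.0000) / (-6) = -0.3333
Iteration 2:
  x_1 = (-6 - (-2)·-1.6667 - (-2)·-0.3333) / (6) = -1.6667
  x_2 = (-10 - (-3)·-1.0000 - (-2)·-0.3333) / (6) = -2.2778
  x_3 = (2 - (2)·-1.0000 - (3)·-1.6667) / (-6) = -1.5000

(-1.6667, -2.2778, -1.5000)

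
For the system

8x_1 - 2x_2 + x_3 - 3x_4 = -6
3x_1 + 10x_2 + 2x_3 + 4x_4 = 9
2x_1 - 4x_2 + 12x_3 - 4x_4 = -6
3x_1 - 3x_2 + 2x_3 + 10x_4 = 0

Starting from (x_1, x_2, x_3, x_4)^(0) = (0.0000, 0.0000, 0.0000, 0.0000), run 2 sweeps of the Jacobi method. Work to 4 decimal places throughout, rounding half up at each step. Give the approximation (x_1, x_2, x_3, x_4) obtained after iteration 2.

Iteration 1:
  x_1 = (-6 - (-2)·0.0000 - (1)·0.0000 - (-3)·0.0000) / (8) = -0.7500
  x_2 = (9 - (3)·0.0000 - (2)·0.0000 - (4)·0.0000) / (10) = 0.9000
  x_3 = (-6 - (2)·0.0000 - (-4)·0.0000 - (-4)·0.0000) / (12) = -0.5000
  x_4 = (0 - (3)·0.0000 - (-3)·0.0000 - (2)·0.0000) / (10) = 0.0000
Iteration 2:
  x_1 = (-6 - (-2)·0.9000 - (1)·-0.5000 - (-3)·0.0000) / (8) = -0.4625
  x_2 = (9 - (3)·-0.7500 - (2)·-0.5000 - (4)·0.0000) / (10) = 1.2250
  x_3 = (-6 - (2)·-0.7500 - (-4)·0.9000 - (-4)·0.0000) / (12) = -0.0750
  x_4 = (0 - (3)·-0.7500 - (-3)·0.9000 - (2)·-0.5000) / (10) = 0.5950

(-0.4625, 1.2250, -0.0750, 0.5950)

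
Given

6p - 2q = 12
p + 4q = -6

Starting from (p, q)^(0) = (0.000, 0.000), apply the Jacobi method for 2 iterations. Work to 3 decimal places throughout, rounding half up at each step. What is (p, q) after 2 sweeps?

(1.500, -2.000)

Iteration 1:
  p = (12 - (-2)·0.000) / (6) = 2.000
  q = (-6 - (1)·0.000) / (4) = -1.500
Iteration 2:
  p = (12 - (-2)·-1.500) / (6) = 1.500
  q = (-6 - (1)·2.000) / (4) = -2.000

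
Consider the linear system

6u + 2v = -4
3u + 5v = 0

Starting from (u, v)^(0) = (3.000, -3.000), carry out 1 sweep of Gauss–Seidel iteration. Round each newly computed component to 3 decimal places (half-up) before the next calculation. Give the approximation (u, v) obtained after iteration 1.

Iteration 1:
  u = (-4 - (2)·-3.000) / (6) = 0.333
  v = (0 - (3)·0.333) / (5) = -0.200

(0.333, -0.200)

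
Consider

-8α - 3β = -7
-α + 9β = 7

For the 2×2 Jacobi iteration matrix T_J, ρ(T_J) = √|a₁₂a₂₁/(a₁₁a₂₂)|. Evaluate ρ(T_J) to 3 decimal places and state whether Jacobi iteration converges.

a₁₂a₂₁/(a₁₁a₂₂) = (-3)·(-1) / ((-8)·(9)) = -0.041667
ρ = √|-0.041667| = √0.041667 = 0.204
ρ < 1, so Jacobi converges

0.204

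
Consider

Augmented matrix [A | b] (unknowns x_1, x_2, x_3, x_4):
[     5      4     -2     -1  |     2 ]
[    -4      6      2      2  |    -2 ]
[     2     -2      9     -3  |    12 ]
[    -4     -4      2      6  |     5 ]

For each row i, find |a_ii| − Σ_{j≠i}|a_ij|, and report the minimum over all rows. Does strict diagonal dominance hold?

-4

row 1: |5| − (4+2+1) = -2
row 2: |6| − (4+2+2) = -2
row 3: |9| − (2+2+3) = 2
row 4: |6| − (4+4+2) = -4
minimum over rows = -4 → not strictly diagonally dominant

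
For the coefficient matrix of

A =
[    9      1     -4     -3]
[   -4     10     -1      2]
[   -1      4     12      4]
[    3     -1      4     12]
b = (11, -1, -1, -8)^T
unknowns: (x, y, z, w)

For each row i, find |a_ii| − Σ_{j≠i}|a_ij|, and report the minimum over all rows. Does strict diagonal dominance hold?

1

row 1: |9| − (1+4+3) = 1
row 2: |10| − (4+1+2) = 3
row 3: |12| − (1+4+4) = 3
row 4: |12| − (3+1+4) = 4
minimum over rows = 1 → strictly diagonally dominant (convergence guaranteed)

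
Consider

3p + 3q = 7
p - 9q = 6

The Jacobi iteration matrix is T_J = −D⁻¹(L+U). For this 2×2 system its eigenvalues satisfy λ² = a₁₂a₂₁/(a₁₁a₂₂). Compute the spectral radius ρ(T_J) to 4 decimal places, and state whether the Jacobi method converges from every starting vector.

0.3333

a₁₂a₂₁/(a₁₁a₂₂) = (3)·(1) / ((3)·(-9)) = -0.111111
ρ = √|-0.111111| = √0.111111 = 0.3333
ρ < 1, so Jacobi converges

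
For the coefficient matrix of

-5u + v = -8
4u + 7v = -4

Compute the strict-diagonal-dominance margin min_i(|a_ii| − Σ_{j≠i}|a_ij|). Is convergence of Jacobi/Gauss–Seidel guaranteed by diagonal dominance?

3

row 1: |-5| − (1) = 4
row 2: |7| − (4) = 3
minimum over rows = 3 → strictly diagonally dominant (convergence guaranteed)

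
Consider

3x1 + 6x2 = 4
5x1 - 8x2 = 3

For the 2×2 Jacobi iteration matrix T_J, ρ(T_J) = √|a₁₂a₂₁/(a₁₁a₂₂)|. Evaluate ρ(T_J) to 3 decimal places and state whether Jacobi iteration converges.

1.118

a₁₂a₂₁/(a₁₁a₂₂) = (6)·(5) / ((3)·(-8)) = -1.250000
ρ = √|-1.250000| = √1.250000 = 1.118
ρ > 1, so Jacobi diverges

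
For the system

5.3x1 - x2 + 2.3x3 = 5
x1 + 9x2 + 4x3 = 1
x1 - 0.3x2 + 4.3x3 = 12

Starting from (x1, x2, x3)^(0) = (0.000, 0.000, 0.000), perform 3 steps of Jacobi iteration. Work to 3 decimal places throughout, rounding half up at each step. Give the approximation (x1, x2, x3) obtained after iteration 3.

(-0.409, -1.008, 2.762)

Iteration 1:
  x1 = (5 - (-1)·0.000 - (2.3)·0.000) / (5.3) = 0.943
  x2 = (1 - (1)·0.000 - (4)·0.000) / (9) = 0.111
  x3 = (12 - (1)·0.000 - (-0.3)·0.000) / (4.3) = 2.791
Iteration 2:
  x1 = (5 - (-1)·0.111 - (2.3)·2.791) / (5.3) = -0.247
  x2 = (1 - (1)·0.943 - (4)·2.791) / (9) = -1.234
  x3 = (12 - (1)·0.943 - (-0.3)·0.111) / (4.3) = 2.579
Iteration 3:
  x1 = (5 - (-1)·-1.234 - (2.3)·2.579) / (5.3) = -0.409
  x2 = (1 - (1)·-0.247 - (4)·2.579) / (9) = -1.008
  x3 = (12 - (1)·-0.247 - (-0.3)·-1.234) / (4.3) = 2.762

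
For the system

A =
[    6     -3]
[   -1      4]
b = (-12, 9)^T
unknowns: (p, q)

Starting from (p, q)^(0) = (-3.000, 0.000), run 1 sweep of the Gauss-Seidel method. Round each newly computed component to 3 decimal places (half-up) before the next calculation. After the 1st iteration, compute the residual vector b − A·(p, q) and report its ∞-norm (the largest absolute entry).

Iteration 1:
  p = (-12 - (-3)·0.000) / (6) = -2.000
  q = (9 - (-1)·-2.000) / (4) = 1.750
Residual b − A·x = (5.250, 0.000); ∞-norm = 5.250

5.250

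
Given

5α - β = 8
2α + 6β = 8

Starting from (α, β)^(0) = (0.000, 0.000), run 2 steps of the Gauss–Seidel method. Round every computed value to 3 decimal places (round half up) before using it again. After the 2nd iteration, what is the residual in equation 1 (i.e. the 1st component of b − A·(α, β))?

Iteration 1:
  α = (8 - (-1)·0.000) / (5) = 1.600
  β = (8 - (2)·1.600) / (6) = 0.800
Iteration 2:
  α = (8 - (-1)·0.800) / (5) = 1.760
  β = (8 - (2)·1.760) / (6) = 0.747
Residual b − A·x = (-0.053, -0.002)

-0.053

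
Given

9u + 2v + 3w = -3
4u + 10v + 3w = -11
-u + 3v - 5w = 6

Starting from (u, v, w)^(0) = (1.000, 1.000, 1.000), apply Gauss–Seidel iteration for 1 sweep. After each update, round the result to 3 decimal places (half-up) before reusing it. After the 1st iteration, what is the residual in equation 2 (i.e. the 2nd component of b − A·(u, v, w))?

Iteration 1:
  u = (-3 - (2)·1.000 - (3)·1.000) / (9) = -0.889
  v = (-11 - (4)·-0.889 - (3)·1.000) / (10) = -1.044
  w = (6 - (-1)·-0.889 - (3)·-1.044) / (-5) = -1.649
Residual b − A·x = (12.036, 7.943, -0.002)

7.943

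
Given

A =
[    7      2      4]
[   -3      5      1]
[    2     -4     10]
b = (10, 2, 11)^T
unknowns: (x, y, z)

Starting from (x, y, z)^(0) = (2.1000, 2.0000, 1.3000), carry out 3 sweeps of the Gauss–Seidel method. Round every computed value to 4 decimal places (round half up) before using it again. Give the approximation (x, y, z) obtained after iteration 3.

Iteration 1:
  x = (10 - (2)·2.0000 - (4)·1.3000) / (7) = 0.1143
  y = (2 - (-3)·0.1143 - (1)·1.3000) / (5) = 0.2086
  z = (11 - (2)·0.1143 - (-4)·0.2086) / (10) = 1.1606
Iteration 2:
  x = (10 - (2)·0.2086 - (4)·1.1606) / (7) = 0.7058
  y = (2 - (-3)·0.7058 - (1)·1.1606) / (5) = 0.5914
  z = (11 - (2)·0.7058 - (-4)·0.5914) / (10) = 1.1954
Iteration 3:
  x = (10 - (2)·0.5914 - (4)·1.1954) / (7) = 0.5765
  y = (2 - (-3)·0.5765 - (1)·1.1954) / (5) = 0.5068
  z = (11 - (2)·0.5765 - (-4)·0.5068) / (10) = 1.1874

(0.5765, 0.5068, 1.1874)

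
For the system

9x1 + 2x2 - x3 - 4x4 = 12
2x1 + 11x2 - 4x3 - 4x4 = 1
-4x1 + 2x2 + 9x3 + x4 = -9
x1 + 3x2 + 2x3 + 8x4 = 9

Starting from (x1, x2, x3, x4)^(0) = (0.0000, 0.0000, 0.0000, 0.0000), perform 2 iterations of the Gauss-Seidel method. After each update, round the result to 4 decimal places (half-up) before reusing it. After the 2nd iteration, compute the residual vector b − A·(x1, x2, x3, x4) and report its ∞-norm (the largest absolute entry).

Iteration 1:
  x1 = (12 - (2)·0.0000 - (-1)·0.0000 - (-4)·0.0000) / (9) = 1.3333
  x2 = (1 - (2)·1.3333 - (-4)·0.0000 - (-4)·0.0000) / (11) = -0.1515
  x3 = (-9 - (-4)·1.3333 - (2)·-0.1515 - (1)·0.0000) / (9) = -0.3738
  x4 = (9 - (1)·1.3333 - (3)·-0.1515 - (2)·-0.3738) / (8) = 1.1086
Iteration 2:
  x1 = (12 - (2)·-0.1515 - (-1)·-0.3738 - (-4)·1.1086) / (9) = 1.8182
  x2 = (1 - (2)·1.8182 - (-4)·-0.3738 - (-4)·1.1086) / (11) = 0.0275
  x3 = (-9 - (-4)·1.8182 - (2)·0.0275 - (1)·1.1086) / (9) = -0.3212
  x4 = (9 - (1)·1.8182 - (3)·0.0275 - (2)·-0.3212) / (8) = 0.9677
Residual b − A·x = (-0.8692, -0.3529, 0.1409, 0.0001); ∞-norm = 0.8692

0.8692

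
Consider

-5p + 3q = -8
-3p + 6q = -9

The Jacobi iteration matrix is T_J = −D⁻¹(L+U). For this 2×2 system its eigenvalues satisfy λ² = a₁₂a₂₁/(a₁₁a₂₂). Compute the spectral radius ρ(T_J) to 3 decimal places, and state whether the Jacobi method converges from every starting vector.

0.548

a₁₂a₂₁/(a₁₁a₂₂) = (3)·(-3) / ((-5)·(6)) = 0.300000
ρ = √|0.300000| = √0.300000 = 0.548
ρ < 1, so Jacobi converges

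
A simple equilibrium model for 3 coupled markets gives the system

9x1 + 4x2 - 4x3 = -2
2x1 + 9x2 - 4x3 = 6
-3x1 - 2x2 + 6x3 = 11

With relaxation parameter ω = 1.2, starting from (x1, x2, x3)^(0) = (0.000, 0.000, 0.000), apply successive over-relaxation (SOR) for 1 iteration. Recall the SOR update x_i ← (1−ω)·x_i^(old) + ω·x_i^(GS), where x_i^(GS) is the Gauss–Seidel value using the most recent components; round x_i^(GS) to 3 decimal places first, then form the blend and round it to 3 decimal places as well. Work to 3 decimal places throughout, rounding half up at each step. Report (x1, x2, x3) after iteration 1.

(-0.266, 0.871, 2.389)

Iteration 1:
  x1: GS value = (-2 - (4)·0.000 - (-4)·0.000) / (9) = -0.222;  x1 ← (1−ω)·0.000 + ω·-0.222 = -0.266
  x2: GS value = (6 - (2)·-0.266 - (-4)·0.000) / (9) = 0.726;  x2 ← (1−ω)·0.000 + ω·0.726 = 0.871
  x3: GS value = (11 - (-3)·-0.266 - (-2)·0.871) / (6) = 1.991;  x3 ← (1−ω)·0.000 + ω·1.991 = 2.389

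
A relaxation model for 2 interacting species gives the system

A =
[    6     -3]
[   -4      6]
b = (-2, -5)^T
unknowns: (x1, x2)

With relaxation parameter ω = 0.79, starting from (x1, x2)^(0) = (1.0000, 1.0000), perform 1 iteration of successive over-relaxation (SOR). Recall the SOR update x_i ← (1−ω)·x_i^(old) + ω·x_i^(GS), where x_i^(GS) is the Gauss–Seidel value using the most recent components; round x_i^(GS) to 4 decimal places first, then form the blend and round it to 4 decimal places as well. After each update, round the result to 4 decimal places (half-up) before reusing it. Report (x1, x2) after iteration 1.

(0.3417, -0.2683)

Iteration 1:
  x1: GS value = (-2 - (-3)·1.0000) / (6) = 0.1667;  x1 ← (1−ω)·1.0000 + ω·0.1667 = 0.3417
  x2: GS value = (-5 - (-4)·0.3417) / (6) = -0.6055;  x2 ← (1−ω)·1.0000 + ω·-0.6055 = -0.2683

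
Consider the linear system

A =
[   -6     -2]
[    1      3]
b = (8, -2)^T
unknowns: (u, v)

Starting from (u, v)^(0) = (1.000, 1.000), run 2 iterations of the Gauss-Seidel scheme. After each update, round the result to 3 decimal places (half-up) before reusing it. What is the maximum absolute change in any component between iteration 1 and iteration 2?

0.371

Iteration 1:
  u = (8 - (-2)·1.000) / (-6) = -1.667
  v = (-2 - (1)·-1.667) / (3) = -0.111
Iteration 2:
  u = (8 - (-2)·-0.111) / (-6) = -1.296
  v = (-2 - (1)·-1.296) / (3) = -0.235
Change: (0.371, -0.124) → max |·| = 0.371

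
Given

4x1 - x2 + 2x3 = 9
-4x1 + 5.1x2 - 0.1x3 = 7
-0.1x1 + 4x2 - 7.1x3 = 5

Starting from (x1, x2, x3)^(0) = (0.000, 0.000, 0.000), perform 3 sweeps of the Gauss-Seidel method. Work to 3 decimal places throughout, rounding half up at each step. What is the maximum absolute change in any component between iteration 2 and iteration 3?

Iteration 1:
  x1 = (9 - (-1)·0.000 - (2)·0.000) / (4) = 2.250
  x2 = (7 - (-4)·2.250 - (-0.1)·0.000) / (5.1) = 3.137
  x3 = (5 - (-0.1)·2.250 - (4)·3.137) / (-7.1) = 1.031
Iteration 2:
  x1 = (9 - (-1)·3.137 - (2)·1.031) / (4) = 2.519
  x2 = (7 - (-4)·2.519 - (-0.1)·1.031) / (5.1) = 3.368
  x3 = (5 - (-0.1)·2.519 - (4)·3.368) / (-7.1) = 1.158
Iteration 3:
  x1 = (9 - (-1)·3.368 - (2)·1.158) / (4) = 2.513
  x2 = (7 - (-4)·2.513 - (-0.1)·1.158) / (5.1) = 3.366
  x3 = (5 - (-0.1)·2.513 - (4)·3.366) / (-7.1) = 1.157
Change: (-0.006, -0.002, -0.001) → max |·| = 0.006

0.006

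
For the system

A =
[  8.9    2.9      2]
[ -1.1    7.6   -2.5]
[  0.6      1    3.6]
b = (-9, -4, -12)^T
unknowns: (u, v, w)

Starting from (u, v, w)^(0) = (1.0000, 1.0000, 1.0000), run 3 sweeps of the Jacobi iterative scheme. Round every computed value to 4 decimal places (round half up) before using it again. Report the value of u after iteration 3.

0.3261

Iteration 1:
  u = (-9 - (2.9)·1.0000 - (2)·1.0000) / (8.9) = -1.5618
  v = (-4 - (-1.1)·1.0000 - (-2.5)·1.0000) / (7.6) = -0.0526
  w = (-12 - (0.6)·1.0000 - (1)·1.0000) / (3.6) = -3.7778
Iteration 2:
  u = (-9 - (2.9)·-0.0526 - (2)·-3.7778) / (8.9) = -0.1452
  v = (-4 - (-1.1)·-1.5618 - (-2.5)·-3.7778) / (7.6) = -1.9951
  w = (-12 - (0.6)·-1.5618 - (1)·-0.0526) / (3.6) = -3.0584
Iteration 3:
  u = (-9 - (2.9)·-1.9951 - (2)·-3.0584) / (8.9) = 0.3261
  v = (-4 - (-1.1)·-0.1452 - (-2.5)·-3.0584) / (7.6) = -1.5534
  w = (-12 - (0.6)·-0.1452 - (1)·-1.9951) / (3.6) = -2.7549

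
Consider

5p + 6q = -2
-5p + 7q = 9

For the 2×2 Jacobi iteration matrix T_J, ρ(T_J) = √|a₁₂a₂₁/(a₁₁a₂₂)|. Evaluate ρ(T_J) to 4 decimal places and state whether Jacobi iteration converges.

0.9258

a₁₂a₂₁/(a₁₁a₂₂) = (6)·(-5) / ((5)·(7)) = -0.857143
ρ = √|-0.857143| = √0.857143 = 0.9258
ρ < 1, so Jacobi converges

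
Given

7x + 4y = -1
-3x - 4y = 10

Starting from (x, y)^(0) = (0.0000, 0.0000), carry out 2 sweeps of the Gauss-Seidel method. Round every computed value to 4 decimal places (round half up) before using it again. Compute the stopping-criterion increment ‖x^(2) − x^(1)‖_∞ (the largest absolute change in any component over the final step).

1.3674

Iteration 1:
  x = (-1 - (4)·0.0000) / (7) = -0.1429
  y = (10 - (-3)·-0.1429) / (-4) = -2.3928
Iteration 2:
  x = (-1 - (4)·-2.3928) / (7) = 1.2245
  y = (10 - (-3)·1.2245) / (-4) = -3.4184
Change: (1.3674, -1.0256) → max |·| = 1.3674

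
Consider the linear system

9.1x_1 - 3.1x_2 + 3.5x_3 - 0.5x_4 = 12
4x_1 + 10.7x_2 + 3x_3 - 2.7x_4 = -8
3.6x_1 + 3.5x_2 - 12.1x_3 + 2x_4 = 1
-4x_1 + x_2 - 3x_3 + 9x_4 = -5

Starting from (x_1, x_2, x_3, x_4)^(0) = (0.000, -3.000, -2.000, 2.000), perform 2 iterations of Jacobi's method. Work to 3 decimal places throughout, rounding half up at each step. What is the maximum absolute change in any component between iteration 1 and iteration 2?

1.556

Iteration 1:
  x_1 = (12 - (-3.1)·-3.000 - (3.5)·-2.000 - (-0.5)·2.000) / (9.1) = 1.176
  x_2 = (-8 - (4)·0.000 - (3)·-2.000 - (-2.7)·2.000) / (10.7) = 0.318
  x_3 = (1 - (3.6)·0.000 - (3.5)·-3.000 - (2)·2.000) / (-12.1) = -0.620
  x_4 = (-5 - (-4)·0.000 - (1)·-3.000 - (-3)·-2.000) / (9) = -0.889
Iteration 2:
  x_1 = (12 - (-3.1)·0.318 - (3.5)·-0.620 - (-0.5)·-0.889) / (9.1) = 1.617
  x_2 = (-8 - (4)·1.176 - (3)·-0.620 - (-2.7)·-0.889) / (10.7) = -1.238
  x_3 = (1 - (3.6)·1.176 - (3.5)·0.318 - (2)·-0.889) / (-12.1) = 0.212
  x_4 = (-5 - (-4)·1.176 - (1)·0.318 - (-3)·-0.620) / (9) = -0.275
Change: (0.441, -1.556, 0.832, 0.614) → max |·| = 1.556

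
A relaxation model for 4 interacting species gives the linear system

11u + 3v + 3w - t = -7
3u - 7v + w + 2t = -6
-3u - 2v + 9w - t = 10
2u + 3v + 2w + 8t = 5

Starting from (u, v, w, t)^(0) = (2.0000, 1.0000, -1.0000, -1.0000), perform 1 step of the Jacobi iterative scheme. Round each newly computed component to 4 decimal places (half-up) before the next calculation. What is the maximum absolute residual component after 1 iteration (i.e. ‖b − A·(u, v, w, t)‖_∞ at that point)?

8.5235

Iteration 1:
  u = (-7 - (3)·1.0000 - (3)·-1.0000 - (-1)·-1.0000) / (11) = -0.7273
  v = (-6 - (3)·2.0000 - (1)·-1.0000 - (2)·-1.0000) / (-7) = 1.2857
  w = (10 - (-3)·2.0000 - (-2)·1.0000 - (-1)·-1.0000) / (9) = 1.8889
  t = (5 - (2)·2.0000 - (3)·1.0000 - (2)·-1.0000) / (8) = 0.0000
Residual b − A·x = (-8.5235, 3.2929, -6.6106, -1.1803); ∞-norm = 8.5235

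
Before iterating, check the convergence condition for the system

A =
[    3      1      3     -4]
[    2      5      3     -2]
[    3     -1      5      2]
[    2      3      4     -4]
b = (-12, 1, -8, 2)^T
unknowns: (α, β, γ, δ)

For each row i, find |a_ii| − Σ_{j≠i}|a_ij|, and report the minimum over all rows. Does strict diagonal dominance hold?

row 1: |3| − (1+3+4) = -5
row 2: |5| − (2+3+2) = -2
row 3: |5| − (3+1+2) = -1
row 4: |-4| − (2+3+4) = -5
minimum over rows = -5 → not strictly diagonally dominant

-5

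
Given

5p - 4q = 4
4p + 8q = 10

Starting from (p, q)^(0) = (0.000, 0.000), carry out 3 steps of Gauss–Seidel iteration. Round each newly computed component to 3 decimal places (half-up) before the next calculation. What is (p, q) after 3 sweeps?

Iteration 1:
  p = (4 - (-4)·0.000) / (5) = 0.800
  q = (10 - (4)·0.800) / (8) = 0.850
Iteration 2:
  p = (4 - (-4)·0.850) / (5) = 1.480
  q = (10 - (4)·1.480) / (8) = 0.510
Iteration 3:
  p = (4 - (-4)·0.510) / (5) = 1.208
  q = (10 - (4)·1.208) / (8) = 0.646

(1.208, 0.646)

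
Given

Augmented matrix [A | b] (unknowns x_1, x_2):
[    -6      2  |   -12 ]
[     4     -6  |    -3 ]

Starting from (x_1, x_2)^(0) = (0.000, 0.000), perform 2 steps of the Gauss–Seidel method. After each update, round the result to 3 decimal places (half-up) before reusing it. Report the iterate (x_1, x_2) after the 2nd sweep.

(2.611, 2.241)

Iteration 1:
  x_1 = (-12 - (2)·0.000) / (-6) = 2.000
  x_2 = (-3 - (4)·2.000) / (-6) = 1.833
Iteration 2:
  x_1 = (-12 - (2)·1.833) / (-6) = 2.611
  x_2 = (-3 - (4)·2.611) / (-6) = 2.241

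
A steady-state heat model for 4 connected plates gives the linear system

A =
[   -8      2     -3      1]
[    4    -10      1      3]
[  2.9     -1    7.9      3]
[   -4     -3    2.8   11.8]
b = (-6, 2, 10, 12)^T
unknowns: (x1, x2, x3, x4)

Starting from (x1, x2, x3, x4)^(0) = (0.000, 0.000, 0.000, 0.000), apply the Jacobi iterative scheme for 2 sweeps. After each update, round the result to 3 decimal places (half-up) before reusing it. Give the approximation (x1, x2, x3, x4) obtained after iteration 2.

(0.352, 0.532, 0.579, 0.920)

Iteration 1:
  x1 = (-6 - (2)·0.000 - (-3)·0.000 - (1)·0.000) / (-8) = 0.750
  x2 = (2 - (4)·0.000 - (1)·0.000 - (3)·0.000) / (-10) = -0.200
  x3 = (10 - (2.9)·0.000 - (-1)·0.000 - (3)·0.000) / (7.9) = 1.266
  x4 = (12 - (-4)·0.000 - (-3)·0.000 - (2.8)·0.000) / (11.8) = 1.017
Iteration 2:
  x1 = (-6 - (2)·-0.200 - (-3)·1.266 - (1)·1.017) / (-8) = 0.352
  x2 = (2 - (4)·0.750 - (1)·1.266 - (3)·1.017) / (-10) = 0.532
  x3 = (10 - (2.9)·0.750 - (-1)·-0.200 - (3)·1.017) / (7.9) = 0.579
  x4 = (12 - (-4)·0.750 - (-3)·-0.200 - (2.8)·1.266) / (11.8) = 0.920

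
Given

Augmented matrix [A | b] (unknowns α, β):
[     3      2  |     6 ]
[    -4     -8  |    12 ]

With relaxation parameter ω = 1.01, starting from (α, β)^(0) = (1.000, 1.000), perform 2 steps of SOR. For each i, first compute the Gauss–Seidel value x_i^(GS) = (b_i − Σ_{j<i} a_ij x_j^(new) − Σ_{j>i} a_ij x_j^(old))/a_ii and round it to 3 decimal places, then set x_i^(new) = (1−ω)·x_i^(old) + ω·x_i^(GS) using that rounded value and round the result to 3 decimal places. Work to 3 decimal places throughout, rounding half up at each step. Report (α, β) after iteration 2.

(3.488, -3.254)

Iteration 1:
  α: GS value = (6 - (2)·1.000) / (3) = 1.333;  α ← (1−ω)·1.000 + ω·1.333 = 1.336
  β: GS value = (12 - (-4)·1.336) / (-8) = -2.168;  β ← (1−ω)·1.000 + ω·-2.168 = -2.200
Iteration 2:
  α: GS value = (6 - (2)·-2.200) / (3) = 3.467;  α ← (1−ω)·1.336 + ω·3.467 = 3.488
  β: GS value = (12 - (-4)·3.488) / (-8) = -3.244;  β ← (1−ω)·-2.200 + ω·-3.244 = -3.254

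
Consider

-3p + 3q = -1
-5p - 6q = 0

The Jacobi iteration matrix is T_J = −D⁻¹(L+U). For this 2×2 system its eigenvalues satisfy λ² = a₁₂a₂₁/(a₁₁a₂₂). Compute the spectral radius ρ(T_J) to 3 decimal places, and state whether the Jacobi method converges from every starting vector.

0.913

a₁₂a₂₁/(a₁₁a₂₂) = (3)·(-5) / ((-3)·(-6)) = -0.833333
ρ = √|-0.833333| = √0.833333 = 0.913
ρ < 1, so Jacobi converges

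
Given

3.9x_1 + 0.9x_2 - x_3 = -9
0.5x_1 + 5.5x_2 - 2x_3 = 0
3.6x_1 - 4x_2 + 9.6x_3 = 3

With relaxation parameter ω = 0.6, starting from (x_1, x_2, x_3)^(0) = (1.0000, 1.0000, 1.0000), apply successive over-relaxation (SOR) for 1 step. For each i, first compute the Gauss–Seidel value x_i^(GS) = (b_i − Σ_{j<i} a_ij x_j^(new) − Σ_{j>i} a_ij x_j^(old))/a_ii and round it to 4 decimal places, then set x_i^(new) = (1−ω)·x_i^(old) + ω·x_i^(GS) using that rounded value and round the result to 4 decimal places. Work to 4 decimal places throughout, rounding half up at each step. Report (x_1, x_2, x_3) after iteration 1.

(-0.9693, 0.6711, 0.9734)

Iteration 1:
  x_1: GS value = (-9 - (0.9)·1.0000 - (-1)·1.0000) / (3.9) = -2.2821;  x_1 ← (1−ω)·1.0000 + ω·-2.2821 = -0.9693
  x_2: GS value = (0 - (0.5)·-0.9693 - (-2)·1.0000) / (5.5) = 0.4518;  x_2 ← (1−ω)·1.0000 + ω·0.4518 = 0.6711
  x_3: GS value = (3 - (3.6)·-0.9693 - (-4)·0.6711) / (9.6) = 0.9556;  x_3 ← (1−ω)·1.0000 + ω·0.9556 = 0.9734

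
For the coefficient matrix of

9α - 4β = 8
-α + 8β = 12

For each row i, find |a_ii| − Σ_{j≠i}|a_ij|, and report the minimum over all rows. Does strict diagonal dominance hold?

row 1: |9| − (4) = 5
row 2: |8| − (1) = 7
minimum over rows = 5 → strictly diagonally dominant (convergence guaranteed)

5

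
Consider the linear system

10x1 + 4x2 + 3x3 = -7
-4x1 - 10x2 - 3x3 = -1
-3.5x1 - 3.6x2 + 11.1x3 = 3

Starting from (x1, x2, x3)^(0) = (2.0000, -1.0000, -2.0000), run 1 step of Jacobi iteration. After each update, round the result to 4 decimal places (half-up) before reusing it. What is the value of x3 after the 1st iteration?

Iteration 1:
  x1 = (-7 - (4)·-1.0000 - (3)·-2.0000) / (10) = 0.3000
  x2 = (-1 - (-4)·2.0000 - (-3)·-2.0000) / (-10) = -0.1000
  x3 = (3 - (-3.5)·2.0000 - (-3.6)·-1.0000) / (11.1) = 0.5766

0.5766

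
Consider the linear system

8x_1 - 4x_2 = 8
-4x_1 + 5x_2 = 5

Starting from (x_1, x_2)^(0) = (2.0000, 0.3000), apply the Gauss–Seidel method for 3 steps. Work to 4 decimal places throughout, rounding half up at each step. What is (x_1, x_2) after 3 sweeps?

Iteration 1:
  x_1 = (8 - (-4)·0.3000) / (8) = 1.1500
  x_2 = (5 - (-4)·1.1500) / (5) = 1.9200
Iteration 2:
  x_1 = (8 - (-4)·1.9200) / (8) = 1.9600
  x_2 = (5 - (-4)·1.9600) / (5) = 2.5680
Iteration 3:
  x_1 = (8 - (-4)·2.5680) / (8) = 2.2840
  x_2 = (5 - (-4)·2.2840) / (5) = 2.8272

(2.2840, 2.8272)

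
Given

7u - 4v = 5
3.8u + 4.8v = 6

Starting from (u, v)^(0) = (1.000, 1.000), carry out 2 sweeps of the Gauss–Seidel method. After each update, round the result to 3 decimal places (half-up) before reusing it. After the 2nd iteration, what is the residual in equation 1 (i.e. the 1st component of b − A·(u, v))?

Iteration 1:
  u = (5 - (-4)·1.000) / (7) = 1.286
  v = (6 - (3.8)·1.286) / (4.8) = 0.232
Iteration 2:
  u = (5 - (-4)·0.232) / (7) = 0.847
  v = (6 - (3.8)·0.847) / (4.8) = 0.579
Residual b − A·x = (1.387, 0.002)

1.387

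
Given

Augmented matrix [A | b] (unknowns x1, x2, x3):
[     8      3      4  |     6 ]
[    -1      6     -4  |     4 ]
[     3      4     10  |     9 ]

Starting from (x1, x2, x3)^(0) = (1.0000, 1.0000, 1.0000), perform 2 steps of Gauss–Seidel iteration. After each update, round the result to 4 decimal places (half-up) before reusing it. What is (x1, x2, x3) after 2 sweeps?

Iteration 1:
  x1 = (6 - (3)·1.0000 - (4)·1.0000) / (8) = -0.1250
  x2 = (4 - (-1)·-0.1250 - (-4)·1.0000) / (6) = 1.3125
  x3 = (9 - (3)·-0.1250 - (4)·1.3125) / (10) = 0.4125
Iteration 2:
  x1 = (6 - (3)·1.3125 - (4)·0.4125) / (8) = 0.0516
  x2 = (4 - (-1)·0.0516 - (-4)·0.4125) / (6) = 0.9503
  x3 = (9 - (3)·0.0516 - (4)·0.9503) / (10) = 0.5044

(0.0516, 0.9503, 0.5044)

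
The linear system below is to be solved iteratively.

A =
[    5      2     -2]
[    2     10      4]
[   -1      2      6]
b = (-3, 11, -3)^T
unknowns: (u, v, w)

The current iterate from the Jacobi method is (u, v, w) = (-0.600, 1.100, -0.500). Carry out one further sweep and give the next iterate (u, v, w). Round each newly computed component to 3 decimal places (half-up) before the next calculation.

(-1.240, 1.420, -0.967)

One sweep:
  u = (-3 - (2)·1.100 - (-2)·-0.500) / (5) = -1.240
  v = (11 - (2)·-0.600 - (4)·-0.500) / (10) = 1.420
  w = (-3 - (-1)·-0.600 - (2)·1.100) / (6) = -0.967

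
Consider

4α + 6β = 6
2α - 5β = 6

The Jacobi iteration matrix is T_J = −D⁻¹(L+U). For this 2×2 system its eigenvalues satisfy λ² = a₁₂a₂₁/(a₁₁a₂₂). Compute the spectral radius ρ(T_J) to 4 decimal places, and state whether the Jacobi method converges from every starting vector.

a₁₂a₂₁/(a₁₁a₂₂) = (6)·(2) / ((4)·(-5)) = -0.600000
ρ = √|-0.600000| = √0.600000 = 0.7746
ρ < 1, so Jacobi converges

0.7746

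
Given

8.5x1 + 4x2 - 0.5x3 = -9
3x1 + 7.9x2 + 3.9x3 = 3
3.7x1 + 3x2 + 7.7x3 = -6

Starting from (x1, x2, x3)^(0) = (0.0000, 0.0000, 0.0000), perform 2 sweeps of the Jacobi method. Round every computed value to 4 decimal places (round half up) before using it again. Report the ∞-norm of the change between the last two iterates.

0.7868

Iteration 1:
  x1 = (-9 - (4)·0.0000 - (-0.5)·0.0000) / (8.5) = -1.0588
  x2 = (3 - (3)·0.0000 - (3.9)·0.0000) / (7.9) = 0.3797
  x3 = (-6 - (3.7)·0.0000 - (3)·0.0000) / (7.7) = -0.7792
Iteration 2:
  x1 = (-9 - (4)·0.3797 - (-0.5)·-0.7792) / (8.5) = -1.2833
  x2 = (3 - (3)·-1.0588 - (3.9)·-0.7792) / (7.9) = 1.1665
  x3 = (-6 - (3.7)·-1.0588 - (3)·0.3797) / (7.7) = -0.4184
Change: (-0.2245, 0.7868, 0.3608) → max |·| = 0.7868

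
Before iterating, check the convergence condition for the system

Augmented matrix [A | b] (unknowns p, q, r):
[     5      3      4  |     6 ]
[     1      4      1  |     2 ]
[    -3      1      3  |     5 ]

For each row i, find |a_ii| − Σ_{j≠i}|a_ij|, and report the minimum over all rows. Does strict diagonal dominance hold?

row 1: |5| − (3+4) = -2
row 2: |4| − (1+1) = 2
row 3: |3| − (3+1) = -1
minimum over rows = -2 → not strictly diagonally dominant

-2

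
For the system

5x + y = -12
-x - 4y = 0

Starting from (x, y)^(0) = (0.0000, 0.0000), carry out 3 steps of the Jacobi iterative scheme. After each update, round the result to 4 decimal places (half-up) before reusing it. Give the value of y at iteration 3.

Iteration 1:
  x = (-12 - (1)·0.0000) / (5) = -2.4000
  y = (0 - (-1)·0.0000) / (-4) = 0.0000
Iteration 2:
  x = (-12 - (1)·0.0000) / (5) = -2.4000
  y = (0 - (-1)·-2.4000) / (-4) = 0.6000
Iteration 3:
  x = (-12 - (1)·0.6000) / (5) = -2.5200
  y = (0 - (-1)·-2.4000) / (-4) = 0.6000

0.6000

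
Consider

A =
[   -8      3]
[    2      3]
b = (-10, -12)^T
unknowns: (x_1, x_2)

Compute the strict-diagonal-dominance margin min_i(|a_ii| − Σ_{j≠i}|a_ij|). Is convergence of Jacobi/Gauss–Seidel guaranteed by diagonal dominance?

row 1: |-8| − (3) = 5
row 2: |3| − (2) = 1
minimum over rows = 1 → strictly diagonally dominant (convergence guaranteed)

1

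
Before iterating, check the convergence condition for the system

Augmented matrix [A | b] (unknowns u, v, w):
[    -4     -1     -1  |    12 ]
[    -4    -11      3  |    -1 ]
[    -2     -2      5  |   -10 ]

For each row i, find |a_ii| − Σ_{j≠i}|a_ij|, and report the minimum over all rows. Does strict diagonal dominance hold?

row 1: |-4| − (1+1) = 2
row 2: |-11| − (4+3) = 4
row 3: |5| − (2+2) = 1
minimum over rows = 1 → strictly diagonally dominant (convergence guaranteed)

1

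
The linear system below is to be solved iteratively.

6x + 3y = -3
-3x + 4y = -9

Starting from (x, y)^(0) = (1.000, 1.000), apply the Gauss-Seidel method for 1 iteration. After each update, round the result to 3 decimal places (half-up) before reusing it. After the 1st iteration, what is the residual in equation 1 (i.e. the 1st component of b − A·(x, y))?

Iteration 1:
  x = (-3 - (3)·1.000) / (6) = -1.000
  y = (-9 - (-3)·-1.000) / (4) = -3.000
Residual b − A·x = (12.000, 0.000)

12.000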